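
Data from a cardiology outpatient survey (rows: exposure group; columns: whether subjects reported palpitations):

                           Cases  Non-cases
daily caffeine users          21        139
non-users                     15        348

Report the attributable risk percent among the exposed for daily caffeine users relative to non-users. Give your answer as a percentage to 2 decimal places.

risk, daily caffeine users = 21/160 = 0.13125
risk, non-users = 15/363 = 0.04132
AR% = (0.13125 − 0.04132) / 0.13125 = 0.6852 → 68.52%

68.52%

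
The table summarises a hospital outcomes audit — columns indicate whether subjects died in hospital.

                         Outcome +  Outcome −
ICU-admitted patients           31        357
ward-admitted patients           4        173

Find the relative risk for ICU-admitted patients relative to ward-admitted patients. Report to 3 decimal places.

3.535

risk, ICU-admitted patients = 31/388 = 0.07990
risk, ward-admitted patients = 4/177 = 0.02260
RR = 0.07990 / 0.02260 = 3.535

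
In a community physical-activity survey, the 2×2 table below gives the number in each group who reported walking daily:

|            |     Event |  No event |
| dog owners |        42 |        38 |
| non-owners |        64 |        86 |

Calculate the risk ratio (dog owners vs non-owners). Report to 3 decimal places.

RR = 1.230

risk, dog owners = 42/80 = 0.5250
risk, non-owners = 64/150 = 0.4267
RR = 0.5250 / 0.4267 = 1.230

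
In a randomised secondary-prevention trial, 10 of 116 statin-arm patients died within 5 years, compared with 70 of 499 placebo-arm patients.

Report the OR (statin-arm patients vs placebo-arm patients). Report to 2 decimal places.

OR = (10 × 429) / (106 × 70) = 4290/7420 ≈ 0.58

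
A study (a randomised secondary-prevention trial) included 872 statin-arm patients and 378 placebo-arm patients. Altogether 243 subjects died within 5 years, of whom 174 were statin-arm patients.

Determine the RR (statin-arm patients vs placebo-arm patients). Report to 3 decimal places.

RR ≈ 1.093

statin-arm patients without the outcome: 872 − 174 = 698
placebo-arm patients with the outcome: 243 − 174 = 69
placebo-arm patients without the outcome: 378 − 69 = 309
risk, statin-arm patients = 174/872 = 0.1995
risk, placebo-arm patients = 69/378 = 0.1825
RR = 0.1995 / 0.1825 = 1.093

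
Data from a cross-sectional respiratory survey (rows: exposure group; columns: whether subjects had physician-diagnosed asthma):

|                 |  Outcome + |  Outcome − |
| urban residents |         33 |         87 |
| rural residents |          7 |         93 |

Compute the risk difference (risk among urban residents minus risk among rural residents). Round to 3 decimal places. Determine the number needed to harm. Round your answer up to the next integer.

risk, urban residents = 33/120 = 0.2750
risk, rural residents = 7/100 = 0.0700
risk difference = 0.2750 − 0.0700 = 0.205
absolute risk difference = 0.205000
1 / 0.205000 = 4.878 → round up → 5

RD = 0.205; NNH = 5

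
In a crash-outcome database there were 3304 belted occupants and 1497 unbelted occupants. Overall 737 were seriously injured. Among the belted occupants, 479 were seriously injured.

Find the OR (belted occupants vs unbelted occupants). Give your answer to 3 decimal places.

OR: 0.814

belted occupants without the outcome: 3304 − 479 = 2825
unbelted occupants with the outcome: 737 − 479 = 258
unbelted occupants without the outcome: 1497 − 258 = 1239
OR = (479 × 1239) / (2825 × 258) = 593481/728850 ≈ 0.814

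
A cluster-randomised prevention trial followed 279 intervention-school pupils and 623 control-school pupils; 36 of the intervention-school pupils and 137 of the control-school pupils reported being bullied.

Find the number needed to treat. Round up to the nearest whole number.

risk, intervention-school pupils = 36/279 = 0.129032
risk, control-school pupils = 137/623 = 0.219904
absolute risk difference = 0.090871
1 / 0.090871 = 11.005 → round up → 12

12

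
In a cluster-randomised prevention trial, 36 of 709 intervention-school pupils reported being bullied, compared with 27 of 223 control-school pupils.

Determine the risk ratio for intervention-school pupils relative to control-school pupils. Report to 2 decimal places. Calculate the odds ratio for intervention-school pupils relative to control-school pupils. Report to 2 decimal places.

risk, intervention-school pupils = 36/709 = 0.0508
risk, control-school pupils = 27/223 = 0.1211
RR = 0.0508 / 0.1211 = 0.42
OR = (36 × 196) / (673 × 27) = 7056/18171 ≈ 0.39

RR = 0.42; OR = 0.39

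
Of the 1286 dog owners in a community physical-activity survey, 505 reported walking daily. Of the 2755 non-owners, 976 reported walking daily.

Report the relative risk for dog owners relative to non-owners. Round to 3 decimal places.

risk, dog owners = 505/1286 = 0.3927
risk, non-owners = 976/2755 = 0.3543
RR = 0.3927 / 0.3543 = 1.108

1.108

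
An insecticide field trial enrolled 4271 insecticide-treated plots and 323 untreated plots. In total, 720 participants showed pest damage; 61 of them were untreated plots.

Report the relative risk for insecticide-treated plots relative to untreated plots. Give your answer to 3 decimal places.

0.817

insecticide-treated plots with the outcome: 720 − 61 = 659
insecticide-treated plots without the outcome: 4271 − 659 = 3612
untreated plots without the outcome: 323 − 61 = 262
risk, insecticide-treated plots = 659/4271 = 0.1543
risk, untreated plots = 61/323 = 0.1889
RR = 0.1543 / 0.1889 = 0.817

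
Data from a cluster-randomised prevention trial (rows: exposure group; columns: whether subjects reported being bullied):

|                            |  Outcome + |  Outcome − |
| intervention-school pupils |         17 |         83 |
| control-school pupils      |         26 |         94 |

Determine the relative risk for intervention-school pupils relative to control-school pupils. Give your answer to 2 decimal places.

RR ≈ 0.78

risk, intervention-school pupils = 17/100 = 0.1700
risk, control-school pupils = 26/120 = 0.2167
RR = 0.1700 / 0.2167 = 0.78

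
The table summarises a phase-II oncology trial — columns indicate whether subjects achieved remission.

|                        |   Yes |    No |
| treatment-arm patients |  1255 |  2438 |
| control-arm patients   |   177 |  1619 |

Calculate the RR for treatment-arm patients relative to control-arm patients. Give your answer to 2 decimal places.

RR ≈ 3.45

risk, treatment-arm patients = 1255/3693 = 0.3398
risk, control-arm patients = 177/1796 = 0.0986
RR = 0.3398 / 0.0986 = 3.45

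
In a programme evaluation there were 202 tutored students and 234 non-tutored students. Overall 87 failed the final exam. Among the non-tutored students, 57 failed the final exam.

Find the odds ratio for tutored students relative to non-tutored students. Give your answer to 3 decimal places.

OR ≈ 0.542

tutored students with the outcome: 87 − 57 = 30
tutored students without the outcome: 202 − 30 = 172
non-tutored students without the outcome: 234 − 57 = 177
odds, tutored students = 30/172 = 0.1744
odds, non-tutored students = 57/177 = 0.3220
OR = 0.1744 / 0.3220 = 0.542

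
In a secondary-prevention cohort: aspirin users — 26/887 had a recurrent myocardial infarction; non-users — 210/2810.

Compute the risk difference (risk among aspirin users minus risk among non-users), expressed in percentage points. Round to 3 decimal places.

-4.542

risk, aspirin users = 26/887 = 0.02931
risk, non-users = 210/2810 = 0.07473
risk difference = 0.02931 − 0.07473 = -0.04542 → -4.542 percentage points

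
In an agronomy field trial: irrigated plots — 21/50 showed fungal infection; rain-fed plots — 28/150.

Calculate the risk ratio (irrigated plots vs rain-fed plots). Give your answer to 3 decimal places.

2.250

risk, irrigated plots = 21/50 = 0.4200
risk, rain-fed plots = 28/150 = 0.1867
RR = 0.4200 / 0.1867 = 2.250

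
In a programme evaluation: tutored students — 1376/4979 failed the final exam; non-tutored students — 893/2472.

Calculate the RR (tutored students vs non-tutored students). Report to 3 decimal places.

0.765

risk, tutored students = 1376/4979 = 0.2764
risk, non-tutored students = 893/2472 = 0.3612
RR = 0.2764 / 0.3612 = 0.765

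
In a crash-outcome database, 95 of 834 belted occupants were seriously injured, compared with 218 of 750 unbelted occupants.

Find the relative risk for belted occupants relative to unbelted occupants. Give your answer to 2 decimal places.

risk, belted occupants = 95/834 = 0.1139
risk, unbelted occupants = 218/750 = 0.2907
RR = 0.1139 / 0.2907 = 0.39

0.39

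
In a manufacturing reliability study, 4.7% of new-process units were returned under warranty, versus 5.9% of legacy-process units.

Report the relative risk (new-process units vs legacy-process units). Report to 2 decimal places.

RR = 0.04700 / 0.05900 = 0.80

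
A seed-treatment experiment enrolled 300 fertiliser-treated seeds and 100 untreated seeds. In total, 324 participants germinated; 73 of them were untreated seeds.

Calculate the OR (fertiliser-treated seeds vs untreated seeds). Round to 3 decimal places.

OR ≈ 1.895

fertiliser-treated seeds with the outcome: 324 − 73 = 251
fertiliser-treated seeds without the outcome: 300 − 251 = 49
untreated seeds without the outcome: 100 − 73 = 27
odds, fertiliser-treated seeds = 251/49 = 5.1224
odds, untreated seeds = 73/27 = 2.7037
OR = 5.1224 / 2.7037 = 1.895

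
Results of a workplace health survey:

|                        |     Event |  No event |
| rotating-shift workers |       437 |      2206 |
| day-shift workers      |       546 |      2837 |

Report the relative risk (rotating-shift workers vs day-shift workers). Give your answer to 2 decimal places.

1.02

risk, rotating-shift workers = 437/2643 = 0.1653
risk, day-shift workers = 546/3383 = 0.1614
RR = 0.1653 / 0.1614 = 1.02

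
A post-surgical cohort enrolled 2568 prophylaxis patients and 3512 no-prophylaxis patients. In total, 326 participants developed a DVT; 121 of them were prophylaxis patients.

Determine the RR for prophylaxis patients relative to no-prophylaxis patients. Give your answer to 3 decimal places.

prophylaxis patients without the outcome: 2568 − 121 = 2447
no-prophylaxis patients with the outcome: 326 − 121 = 205
no-prophylaxis patients without the outcome: 3512 − 205 = 3307
risk, prophylaxis patients = 121/2568 = 0.04712
risk, no-prophylaxis patients = 205/3512 = 0.05837
RR = 0.04712 / 0.05837 = 0.807

RR = 0.807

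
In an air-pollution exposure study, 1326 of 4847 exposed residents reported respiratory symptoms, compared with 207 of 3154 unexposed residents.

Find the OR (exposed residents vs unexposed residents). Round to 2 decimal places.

odds, exposed residents = 1326/3521 = 0.3766
odds, unexposed residents = 207/2947 = 0.0702
OR = 0.3766 / 0.0702 = 5.36

OR ≈ 5.36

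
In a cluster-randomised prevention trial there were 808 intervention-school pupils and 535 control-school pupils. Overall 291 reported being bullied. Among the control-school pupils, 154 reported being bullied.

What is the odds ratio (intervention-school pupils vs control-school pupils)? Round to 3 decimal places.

intervention-school pupils with the outcome: 291 − 154 = 137
intervention-school pupils without the outcome: 808 − 137 = 671
control-school pupils without the outcome: 535 − 154 = 381
odds, intervention-school pupils = 137/671 = 0.2042
odds, control-school pupils = 154/381 = 0.4042
OR = 0.2042 / 0.4042 = 0.505

0.505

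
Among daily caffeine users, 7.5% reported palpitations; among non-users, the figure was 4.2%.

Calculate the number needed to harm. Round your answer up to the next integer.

31

absolute risk difference = 0.033000
1 / 0.033000 = 30.303 → round up → 31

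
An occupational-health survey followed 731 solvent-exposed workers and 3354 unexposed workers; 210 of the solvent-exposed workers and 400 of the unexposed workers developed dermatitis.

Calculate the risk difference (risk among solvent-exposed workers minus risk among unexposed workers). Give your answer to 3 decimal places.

risk, solvent-exposed workers = 210/731 = 0.2873
risk, unexposed workers = 400/3354 = 0.1193
risk difference = 0.2873 − 0.1193 = 0.168

0.168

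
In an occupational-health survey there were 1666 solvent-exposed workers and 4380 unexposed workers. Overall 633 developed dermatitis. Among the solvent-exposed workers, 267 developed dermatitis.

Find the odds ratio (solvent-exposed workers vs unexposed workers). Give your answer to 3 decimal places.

2.093

solvent-exposed workers without the outcome: 1666 − 267 = 1399
unexposed workers with the outcome: 633 − 267 = 366
unexposed workers without the outcome: 4380 − 366 = 4014
odds, solvent-exposed workers = 267/1399 = 0.1909
odds, unexposed workers = 366/4014 = 0.0912
OR = 0.1909 / 0.0912 = 2.093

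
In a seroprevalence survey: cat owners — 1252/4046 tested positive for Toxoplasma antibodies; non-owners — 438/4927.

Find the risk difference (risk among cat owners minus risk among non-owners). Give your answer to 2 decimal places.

0.22

risk, cat owners = 1252/4046 = 0.3094
risk, non-owners = 438/4927 = 0.0889
risk difference = 0.3094 − 0.0889 = 0.22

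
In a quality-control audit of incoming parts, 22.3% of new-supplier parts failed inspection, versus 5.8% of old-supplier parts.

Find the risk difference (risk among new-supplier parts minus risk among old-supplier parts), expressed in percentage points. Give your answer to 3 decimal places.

risk difference = 0.2230 − 0.0580 = 0.1650 → 16.500 percentage points

RD = 16.500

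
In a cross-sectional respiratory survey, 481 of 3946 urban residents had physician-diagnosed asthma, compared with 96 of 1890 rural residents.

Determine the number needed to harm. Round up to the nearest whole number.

15

risk, urban residents = 481/3946 = 0.121896
risk, rural residents = 96/1890 = 0.050794
absolute risk difference = 0.071102
1 / 0.071102 = 14.064 → round up → 15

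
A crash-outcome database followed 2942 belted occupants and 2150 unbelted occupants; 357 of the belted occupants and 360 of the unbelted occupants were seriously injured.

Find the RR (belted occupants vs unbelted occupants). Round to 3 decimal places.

0.725

risk, belted occupants = 357/2942 = 0.1213
risk, unbelted occupants = 360/2150 = 0.1674
RR = 0.1213 / 0.1674 = 0.725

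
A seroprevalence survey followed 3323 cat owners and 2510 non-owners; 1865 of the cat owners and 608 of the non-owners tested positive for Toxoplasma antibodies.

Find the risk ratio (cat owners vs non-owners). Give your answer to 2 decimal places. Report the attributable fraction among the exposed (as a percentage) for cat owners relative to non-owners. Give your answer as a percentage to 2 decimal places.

RR = 2.32; AR% = 56.84%

risk, cat owners = 1865/3323 = 0.5612
risk, non-owners = 608/2510 = 0.2422
RR = 0.5612 / 0.2422 = 2.32
AR% = (0.5612 − 0.2422) / 0.5612 = 0.5684 → 56.84%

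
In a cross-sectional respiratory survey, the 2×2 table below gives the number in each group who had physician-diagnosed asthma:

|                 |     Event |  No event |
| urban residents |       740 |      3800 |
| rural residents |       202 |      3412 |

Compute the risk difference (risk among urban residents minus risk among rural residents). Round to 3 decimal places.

risk, urban residents = 740/4540 = 0.1630
risk, rural residents = 202/3614 = 0.0559
risk difference = 0.1630 − 0.0559 = 0.107

RD ≈ 0.107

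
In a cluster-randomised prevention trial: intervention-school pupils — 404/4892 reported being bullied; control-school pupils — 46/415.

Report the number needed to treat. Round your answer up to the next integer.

36

risk, intervention-school pupils = 404/4892 = 0.082584
risk, control-school pupils = 46/415 = 0.110843
absolute risk difference = 0.028260
1 / 0.028260 = 35.386 → round up → 36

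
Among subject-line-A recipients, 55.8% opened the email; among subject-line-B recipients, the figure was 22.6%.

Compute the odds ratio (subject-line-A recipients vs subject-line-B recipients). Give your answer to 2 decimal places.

OR: 4.32

odds, subject-line-A recipients = 0.5580/0.4420 = 1.2624
odds, subject-line-B recipients = 0.2260/0.7740 = 0.2920
OR = 1.2624 / 0.2920 = 4.32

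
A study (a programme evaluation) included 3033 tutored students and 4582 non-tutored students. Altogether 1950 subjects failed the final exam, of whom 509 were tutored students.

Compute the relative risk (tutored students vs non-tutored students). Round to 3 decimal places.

0.534

tutored students without the outcome: 3033 − 509 = 2524
non-tutored students with the outcome: 1950 − 509 = 1441
non-tutored students without the outcome: 4582 − 1441 = 3141
risk, tutored students = 509/3033 = 0.1678
risk, non-tutored students = 1441/4582 = 0.3145
RR = 0.1678 / 0.3145 = 0.534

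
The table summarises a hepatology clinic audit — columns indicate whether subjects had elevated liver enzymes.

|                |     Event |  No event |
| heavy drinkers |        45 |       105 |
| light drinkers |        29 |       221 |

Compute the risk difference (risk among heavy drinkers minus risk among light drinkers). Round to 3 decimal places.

RD ≈ 0.184

risk, heavy drinkers = 45/150 = 0.3000
risk, light drinkers = 29/250 = 0.1160
risk difference = 0.3000 − 0.1160 = 0.184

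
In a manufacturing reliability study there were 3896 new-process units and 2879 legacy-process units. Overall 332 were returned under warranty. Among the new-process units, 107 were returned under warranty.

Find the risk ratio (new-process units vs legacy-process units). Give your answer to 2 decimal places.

new-process units without the outcome: 3896 − 107 = 3789
legacy-process units with the outcome: 332 − 107 = 225
legacy-process units without the outcome: 2879 − 225 = 2654
risk, new-process units = 107/3896 = 0.02746
risk, legacy-process units = 225/2879 = 0.07815
RR = 0.02746 / 0.07815 = 0.35

0.35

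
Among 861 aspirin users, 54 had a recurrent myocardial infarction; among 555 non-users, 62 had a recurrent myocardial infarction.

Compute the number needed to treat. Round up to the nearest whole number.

risk, aspirin users = 54/861 = 0.062718
risk, non-users = 62/555 = 0.111712
absolute risk difference = 0.048994
1 / 0.048994 = 20.411 → round up → 21

NNT: 21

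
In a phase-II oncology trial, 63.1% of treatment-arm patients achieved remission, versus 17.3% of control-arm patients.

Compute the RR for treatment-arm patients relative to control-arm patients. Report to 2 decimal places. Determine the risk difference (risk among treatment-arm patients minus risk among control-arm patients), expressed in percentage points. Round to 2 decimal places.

RR = 3.65; RD = 45.80

RR = 0.6310 / 0.1730 = 3.65
risk difference = 0.6310 − 0.1730 = 0.4580 → 45.80 percentage points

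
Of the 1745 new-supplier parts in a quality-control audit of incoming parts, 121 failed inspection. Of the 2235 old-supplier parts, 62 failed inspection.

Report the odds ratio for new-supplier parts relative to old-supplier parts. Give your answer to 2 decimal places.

odds, new-supplier parts = 121/1624 = 0.07451
odds, old-supplier parts = 62/2173 = 0.02853
OR = 0.07451 / 0.02853 = 2.61

2.61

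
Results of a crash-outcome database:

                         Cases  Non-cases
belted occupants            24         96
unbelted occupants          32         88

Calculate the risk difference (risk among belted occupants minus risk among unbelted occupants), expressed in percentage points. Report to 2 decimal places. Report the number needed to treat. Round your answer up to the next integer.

risk, belted occupants = 24/120 = 0.2000
risk, unbelted occupants = 32/120 = 0.2667
risk difference = 0.2000 − 0.2667 = -0.0667 → -6.67 percentage points
absolute risk difference = 0.066667
1 / 0.066667 = 15.000 → round up → 15

RD = -6.67; NNT = 15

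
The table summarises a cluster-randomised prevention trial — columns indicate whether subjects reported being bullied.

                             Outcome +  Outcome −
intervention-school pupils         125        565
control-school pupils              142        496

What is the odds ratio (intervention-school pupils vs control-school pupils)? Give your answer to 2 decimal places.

0.77

odds, intervention-school pupils = 125/565 = 0.2212
odds, control-school pupils = 142/496 = 0.2863
OR = 0.2212 / 0.2863 = 0.77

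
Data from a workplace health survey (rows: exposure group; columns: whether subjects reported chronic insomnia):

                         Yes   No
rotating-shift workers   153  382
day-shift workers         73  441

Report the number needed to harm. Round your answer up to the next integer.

NNH ≈ 7

risk, rotating-shift workers = 153/535 = 0.285981
risk, day-shift workers = 73/514 = 0.142023
absolute risk difference = 0.143958
1 / 0.143958 = 6.946 → round up → 7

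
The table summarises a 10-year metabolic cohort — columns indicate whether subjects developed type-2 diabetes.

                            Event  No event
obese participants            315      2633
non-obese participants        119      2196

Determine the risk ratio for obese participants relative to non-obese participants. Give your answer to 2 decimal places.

RR: 2.08

risk, obese participants = 315/2948 = 0.1069
risk, non-obese participants = 119/2315 = 0.0514
RR = 0.1069 / 0.0514 = 2.08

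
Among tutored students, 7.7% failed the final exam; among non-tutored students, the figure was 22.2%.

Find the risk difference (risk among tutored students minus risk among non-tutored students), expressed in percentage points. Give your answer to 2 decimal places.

-14.50

risk difference = 0.0770 − 0.2220 = -0.1450 → -14.50 percentage points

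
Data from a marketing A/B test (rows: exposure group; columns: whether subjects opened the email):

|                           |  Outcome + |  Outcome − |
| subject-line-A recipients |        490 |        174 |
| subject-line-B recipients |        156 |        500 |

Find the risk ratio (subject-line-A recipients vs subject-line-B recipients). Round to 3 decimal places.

risk, subject-line-A recipients = 490/664 = 0.7380
risk, subject-line-B recipients = 156/656 = 0.2378
RR = 0.7380 / 0.2378 = 3.103

3.103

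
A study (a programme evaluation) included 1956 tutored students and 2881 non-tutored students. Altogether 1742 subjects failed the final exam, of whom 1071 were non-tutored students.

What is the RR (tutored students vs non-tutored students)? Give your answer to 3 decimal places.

tutored students with the outcome: 1742 − 1071 = 671
tutored students without the outcome: 1956 − 671 = 1285
non-tutored students without the outcome: 2881 − 1071 = 1810
risk, tutored students = 671/1956 = 0.3430
risk, non-tutored students = 1071/2881 = 0.3717
RR = 0.3430 / 0.3717 = 0.923

RR = 0.923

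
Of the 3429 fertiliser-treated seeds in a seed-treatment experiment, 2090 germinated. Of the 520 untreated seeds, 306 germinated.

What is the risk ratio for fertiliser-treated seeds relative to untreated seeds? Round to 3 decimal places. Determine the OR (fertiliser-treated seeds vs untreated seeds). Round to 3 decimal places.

risk, fertiliser-treated seeds = 2090/3429 = 0.6095
risk, untreated seeds = 306/520 = 0.5885
RR = 0.6095 / 0.5885 = 1.036
odds, fertiliser-treated seeds = 2090/1339 = 1.5609
odds, untreated seeds = 306/214 = 1.4299
OR = 1.5609 / 1.4299 = 1.092

RR = 1.036; OR = 1.092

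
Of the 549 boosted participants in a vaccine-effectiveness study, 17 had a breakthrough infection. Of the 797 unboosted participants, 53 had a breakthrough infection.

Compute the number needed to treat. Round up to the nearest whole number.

risk, boosted participants = 17/549 = 0.030965
risk, unboosted participants = 53/797 = 0.066499
absolute risk difference = 0.035534
1 / 0.035534 = 28.142 → round up → 29

NNT ≈ 29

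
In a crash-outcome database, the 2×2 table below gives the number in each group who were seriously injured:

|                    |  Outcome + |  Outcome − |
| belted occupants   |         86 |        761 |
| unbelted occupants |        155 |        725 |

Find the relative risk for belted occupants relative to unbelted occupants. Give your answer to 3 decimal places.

risk, belted occupants = 86/847 = 0.1015
risk, unbelted occupants = 155/880 = 0.1761
RR = 0.1015 / 0.1761 = 0.576

RR: 0.576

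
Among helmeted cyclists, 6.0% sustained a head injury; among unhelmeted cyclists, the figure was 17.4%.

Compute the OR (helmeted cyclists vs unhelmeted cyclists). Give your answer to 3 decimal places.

0.303

odds, helmeted cyclists = 0.0600/0.9400 = 0.0638
odds, unhelmeted cyclists = 0.1740/0.8260 = 0.2107
OR = 0.0638 / 0.2107 = 0.303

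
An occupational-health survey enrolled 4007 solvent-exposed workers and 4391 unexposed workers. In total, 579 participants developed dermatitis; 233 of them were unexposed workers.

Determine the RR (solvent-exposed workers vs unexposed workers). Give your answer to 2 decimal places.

RR = 1.63

solvent-exposed workers with the outcome: 579 − 233 = 346
solvent-exposed workers without the outcome: 4007 − 346 = 3661
unexposed workers without the outcome: 4391 − 233 = 4158
risk, solvent-exposed workers = 346/4007 = 0.0863
risk, unexposed workers = 233/4391 = 0.0531
RR = 0.0863 / 0.0531 = 1.63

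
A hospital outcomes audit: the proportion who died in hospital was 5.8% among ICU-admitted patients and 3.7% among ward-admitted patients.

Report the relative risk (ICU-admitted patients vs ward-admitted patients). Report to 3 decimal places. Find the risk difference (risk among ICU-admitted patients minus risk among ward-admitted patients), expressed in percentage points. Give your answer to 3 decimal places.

RR = 1.568; RD = 2.100

RR = 0.05800 / 0.03700 = 1.568
risk difference = 0.05800 − 0.03700 = 0.02100 → 2.100 percentage points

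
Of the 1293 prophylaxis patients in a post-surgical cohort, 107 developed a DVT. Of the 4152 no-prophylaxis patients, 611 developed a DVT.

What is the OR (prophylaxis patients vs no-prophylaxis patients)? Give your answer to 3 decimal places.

odds, prophylaxis patients = 107/1186 = 0.0902
odds, no-prophylaxis patients = 611/3541 = 0.1726
OR = 0.0902 / 0.1726 = 0.523

0.523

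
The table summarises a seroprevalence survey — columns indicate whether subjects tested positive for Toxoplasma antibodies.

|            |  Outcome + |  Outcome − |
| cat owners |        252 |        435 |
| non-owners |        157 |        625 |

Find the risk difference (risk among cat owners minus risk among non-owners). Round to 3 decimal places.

RD: 0.166

risk, cat owners = 252/687 = 0.3668
risk, non-owners = 157/782 = 0.2008
risk difference = 0.3668 − 0.2008 = 0.166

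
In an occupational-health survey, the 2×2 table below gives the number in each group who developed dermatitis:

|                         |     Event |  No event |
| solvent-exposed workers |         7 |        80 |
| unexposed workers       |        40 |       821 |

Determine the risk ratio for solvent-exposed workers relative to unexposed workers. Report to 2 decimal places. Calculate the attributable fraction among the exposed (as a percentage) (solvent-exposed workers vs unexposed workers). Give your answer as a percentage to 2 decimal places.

risk, solvent-exposed workers = 7/87 = 0.08046
risk, unexposed workers = 40/861 = 0.04646
RR = 0.08046 / 0.04646 = 1.73
AR% = (0.08046 − 0.04646) / 0.08046 = 0.4226 → 42.26%

RR = 1.73; AR% = 42.26%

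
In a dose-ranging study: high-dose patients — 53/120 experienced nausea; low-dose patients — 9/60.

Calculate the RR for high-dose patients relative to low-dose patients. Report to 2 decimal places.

2.94

risk, high-dose patients = 53/120 = 0.4417
risk, low-dose patients = 9/60 = 0.1500
RR = 0.4417 / 0.1500 = 2.94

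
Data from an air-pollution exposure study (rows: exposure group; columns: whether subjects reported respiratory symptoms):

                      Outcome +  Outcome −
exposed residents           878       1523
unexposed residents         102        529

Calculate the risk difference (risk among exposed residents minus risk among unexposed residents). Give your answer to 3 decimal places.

risk, exposed residents = 878/2401 = 0.3657
risk, unexposed residents = 102/631 = 0.1616
risk difference = 0.3657 − 0.1616 = 0.204

RD ≈ 0.204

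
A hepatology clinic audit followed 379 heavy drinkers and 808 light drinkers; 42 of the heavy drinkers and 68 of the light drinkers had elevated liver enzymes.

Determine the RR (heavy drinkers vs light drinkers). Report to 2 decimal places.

risk, heavy drinkers = 42/379 = 0.1108
risk, light drinkers = 68/808 = 0.0842
RR = 0.1108 / 0.0842 = 1.32

1.32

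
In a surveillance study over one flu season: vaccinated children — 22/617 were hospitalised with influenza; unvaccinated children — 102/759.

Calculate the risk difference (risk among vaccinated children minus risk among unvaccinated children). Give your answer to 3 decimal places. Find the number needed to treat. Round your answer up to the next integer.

RD = -0.099; NNT = 11

risk, vaccinated children = 22/617 = 0.03566
risk, unvaccinated children = 102/759 = 0.13439
risk difference = 0.03566 − 0.13439 = -0.099
absolute risk difference = 0.098731
1 / 0.098731 = 10.129 → round up → 11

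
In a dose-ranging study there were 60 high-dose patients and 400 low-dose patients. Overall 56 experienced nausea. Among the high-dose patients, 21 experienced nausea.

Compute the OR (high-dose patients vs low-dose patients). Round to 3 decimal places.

high-dose patients without the outcome: 60 − 21 = 39
low-dose patients with the outcome: 56 − 21 = 35
low-dose patients without the outcome: 400 − 35 = 365
odds, high-dose patients = 21/39 = 0.5385
odds, low-dose patients = 35/365 = 0.0959
OR = 0.5385 / 0.0959 = 5.615

5.615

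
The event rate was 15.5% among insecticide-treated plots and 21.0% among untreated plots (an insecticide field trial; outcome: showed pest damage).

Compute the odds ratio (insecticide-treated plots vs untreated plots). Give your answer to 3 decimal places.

odds, insecticide-treated plots = 0.1550/0.8450 = 0.1834
odds, untreated plots = 0.2100/0.7900 = 0.2658
OR = 0.1834 / 0.2658 = 0.690

OR = 0.690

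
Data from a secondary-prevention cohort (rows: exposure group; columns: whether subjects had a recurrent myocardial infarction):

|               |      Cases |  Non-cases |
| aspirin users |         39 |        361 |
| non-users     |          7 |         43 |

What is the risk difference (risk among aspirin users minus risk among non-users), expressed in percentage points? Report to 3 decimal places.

risk, aspirin users = 39/400 = 0.0975
risk, non-users = 7/50 = 0.1400
risk difference = 0.0975 − 0.1400 = -0.0425 → -4.250 percentage points

RD: -4.250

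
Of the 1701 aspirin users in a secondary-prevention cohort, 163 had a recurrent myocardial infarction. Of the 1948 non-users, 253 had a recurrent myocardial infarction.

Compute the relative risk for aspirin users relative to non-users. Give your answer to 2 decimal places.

0.74

risk, aspirin users = 163/1701 = 0.0958
risk, non-users = 253/1948 = 0.1299
RR = 0.0958 / 0.1299 = 0.74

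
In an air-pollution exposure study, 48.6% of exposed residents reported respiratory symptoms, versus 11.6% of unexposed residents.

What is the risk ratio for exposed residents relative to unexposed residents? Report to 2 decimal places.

RR = 0.4860 / 0.1160 = 4.19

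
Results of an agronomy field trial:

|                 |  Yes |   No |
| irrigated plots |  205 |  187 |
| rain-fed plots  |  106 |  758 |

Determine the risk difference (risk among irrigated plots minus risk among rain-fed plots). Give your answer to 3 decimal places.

RD ≈ 0.400

risk, irrigated plots = 205/392 = 0.5230
risk, rain-fed plots = 106/864 = 0.1227
risk difference = 0.5230 − 0.1227 = 0.400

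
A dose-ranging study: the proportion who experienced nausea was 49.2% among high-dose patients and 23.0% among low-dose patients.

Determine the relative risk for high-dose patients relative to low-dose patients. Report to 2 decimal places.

RR = 0.4920 / 0.2300 = 2.14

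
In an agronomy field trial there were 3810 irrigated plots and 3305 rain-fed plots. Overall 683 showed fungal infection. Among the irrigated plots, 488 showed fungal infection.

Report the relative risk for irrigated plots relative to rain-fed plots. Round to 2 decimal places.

RR ≈ 2.17

irrigated plots without the outcome: 3810 − 488 = 3322
rain-fed plots with the outcome: 683 − 488 = 195
rain-fed plots without the outcome: 3305 − 195 = 3110
risk, irrigated plots = 488/3810 = 0.1281
risk, rain-fed plots = 195/3305 = 0.0590
RR = 0.1281 / 0.0590 = 2.17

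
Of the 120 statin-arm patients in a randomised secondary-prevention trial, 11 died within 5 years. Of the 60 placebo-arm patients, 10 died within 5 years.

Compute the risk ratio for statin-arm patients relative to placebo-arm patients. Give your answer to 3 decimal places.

risk, statin-arm patients = 11/120 = 0.0917
risk, placebo-arm patients = 10/60 = 0.1667
RR = 0.0917 / 0.1667 = 0.550

0.550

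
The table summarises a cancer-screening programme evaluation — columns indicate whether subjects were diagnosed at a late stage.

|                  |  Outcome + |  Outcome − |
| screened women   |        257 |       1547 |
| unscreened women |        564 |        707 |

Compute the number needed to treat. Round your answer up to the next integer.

NNT ≈ 4

risk, screened women = 257/1804 = 0.142461
risk, unscreened women = 564/1271 = 0.443745
absolute risk difference = 0.301284
1 / 0.301284 = 3.319 → round up → 4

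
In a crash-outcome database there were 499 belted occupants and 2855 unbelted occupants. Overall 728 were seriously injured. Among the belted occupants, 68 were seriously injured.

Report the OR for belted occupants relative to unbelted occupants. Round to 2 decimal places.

belted occupants without the outcome: 499 − 68 = 431
unbelted occupants with the outcome: 728 − 68 = 660
unbelted occupants without the outcome: 2855 − 660 = 2195
OR = (68 × 2195) / (431 × 660) = 149260/284460 ≈ 0.52

0.52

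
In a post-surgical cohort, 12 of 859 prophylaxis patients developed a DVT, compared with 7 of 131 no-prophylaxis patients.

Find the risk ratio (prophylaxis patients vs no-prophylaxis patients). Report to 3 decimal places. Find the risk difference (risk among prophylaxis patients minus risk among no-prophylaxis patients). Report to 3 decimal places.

RR = 0.261; RD = -0.039

risk, prophylaxis patients = 12/859 = 0.01397
risk, no-prophylaxis patients = 7/131 = 0.05344
RR = 0.01397 / 0.05344 = 0.261
risk difference = 0.01397 − 0.05344 = -0.039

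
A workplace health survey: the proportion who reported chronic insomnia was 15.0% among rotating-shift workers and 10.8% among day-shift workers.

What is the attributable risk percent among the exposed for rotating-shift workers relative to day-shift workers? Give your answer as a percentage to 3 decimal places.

AR% = (0.1500 − 0.1080) / 0.1500 = 0.2800 → 28.000%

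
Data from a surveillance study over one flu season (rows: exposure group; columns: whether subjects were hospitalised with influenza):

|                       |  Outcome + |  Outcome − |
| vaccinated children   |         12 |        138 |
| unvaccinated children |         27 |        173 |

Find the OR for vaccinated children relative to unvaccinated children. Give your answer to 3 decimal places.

0.557

odds, vaccinated children = 12/138 = 0.0870
odds, unvaccinated children = 27/173 = 0.1561
OR = 0.0870 / 0.1561 = 0.557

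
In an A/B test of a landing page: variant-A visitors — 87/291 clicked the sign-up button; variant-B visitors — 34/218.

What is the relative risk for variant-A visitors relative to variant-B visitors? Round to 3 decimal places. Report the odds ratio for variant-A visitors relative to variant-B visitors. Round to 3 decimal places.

RR = 1.917; OR = 2.308

risk, variant-A visitors = 87/291 = 0.2990
risk, variant-B visitors = 34/218 = 0.1560
RR = 0.2990 / 0.1560 = 1.917
odds, variant-A visitors = 87/204 = 0.4265
odds, variant-B visitors = 34/184 = 0.1848
OR = 0.4265 / 0.1848 = 2.308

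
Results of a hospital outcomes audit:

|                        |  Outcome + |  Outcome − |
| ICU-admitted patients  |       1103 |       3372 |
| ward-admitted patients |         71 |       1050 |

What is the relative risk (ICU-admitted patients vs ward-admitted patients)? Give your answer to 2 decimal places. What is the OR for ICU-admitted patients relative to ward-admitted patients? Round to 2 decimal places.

RR = 3.89; OR = 4.84

risk, ICU-admitted patients = 1103/4475 = 0.2465
risk, ward-admitted patients = 71/1121 = 0.0633
RR = 0.2465 / 0.0633 = 3.89
OR = (1103 × 1050) / (3372 × 71) = 1158150/239412 ≈ 4.84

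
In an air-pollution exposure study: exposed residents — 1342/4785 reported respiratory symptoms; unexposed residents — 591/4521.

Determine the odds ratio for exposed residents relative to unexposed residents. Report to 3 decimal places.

OR = (1342 × 3930) / (3443 × 591) = 5274060/2034813 ≈ 2.592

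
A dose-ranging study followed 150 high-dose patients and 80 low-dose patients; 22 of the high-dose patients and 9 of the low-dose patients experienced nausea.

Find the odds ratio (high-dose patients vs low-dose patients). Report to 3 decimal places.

OR = (22 × 71) / (128 × 9) = 1562/1152 ≈ 1.356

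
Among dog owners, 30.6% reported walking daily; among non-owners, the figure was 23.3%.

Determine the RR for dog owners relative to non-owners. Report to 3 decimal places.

RR = 0.3060 / 0.2330 = 1.313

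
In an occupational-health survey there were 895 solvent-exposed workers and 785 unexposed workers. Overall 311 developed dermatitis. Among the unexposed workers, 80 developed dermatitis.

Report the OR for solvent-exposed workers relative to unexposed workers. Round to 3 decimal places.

OR = 3.066

solvent-exposed workers with the outcome: 311 − 80 = 231
solvent-exposed workers without the outcome: 895 − 231 = 664
unexposed workers without the outcome: 785 − 80 = 705
OR = (231 × 705) / (664 × 80) = 162855/53120 ≈ 3.066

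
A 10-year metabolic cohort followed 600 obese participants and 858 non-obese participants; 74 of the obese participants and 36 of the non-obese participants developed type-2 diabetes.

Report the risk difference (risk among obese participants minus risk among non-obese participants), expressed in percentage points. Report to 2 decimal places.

RD = 8.14

risk, obese participants = 74/600 = 0.12333
risk, non-obese participants = 36/858 = 0.04196
risk difference = 0.12333 − 0.04196 = 0.08138 → 8.14 percentage points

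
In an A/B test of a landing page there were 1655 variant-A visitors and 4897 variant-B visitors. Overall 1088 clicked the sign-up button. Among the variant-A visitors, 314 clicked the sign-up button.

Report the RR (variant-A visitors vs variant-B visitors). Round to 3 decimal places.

variant-A visitors without the outcome: 1655 − 314 = 1341
variant-B visitors with the outcome: 1088 − 314 = 774
variant-B visitors without the outcome: 4897 − 774 = 4123
risk, variant-A visitors = 314/1655 = 0.1897
risk, variant-B visitors = 774/4897 = 0.1581
RR = 0.1897 / 0.1581 = 1.200

RR: 1.200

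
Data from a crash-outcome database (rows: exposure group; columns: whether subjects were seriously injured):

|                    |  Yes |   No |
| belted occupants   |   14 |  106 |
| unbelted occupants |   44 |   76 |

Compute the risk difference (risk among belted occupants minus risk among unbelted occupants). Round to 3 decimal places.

risk, belted occupants = 14/120 = 0.1167
risk, unbelted occupants = 44/120 = 0.3667
risk difference = 0.1167 − 0.3667 = -0.250

-0.250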